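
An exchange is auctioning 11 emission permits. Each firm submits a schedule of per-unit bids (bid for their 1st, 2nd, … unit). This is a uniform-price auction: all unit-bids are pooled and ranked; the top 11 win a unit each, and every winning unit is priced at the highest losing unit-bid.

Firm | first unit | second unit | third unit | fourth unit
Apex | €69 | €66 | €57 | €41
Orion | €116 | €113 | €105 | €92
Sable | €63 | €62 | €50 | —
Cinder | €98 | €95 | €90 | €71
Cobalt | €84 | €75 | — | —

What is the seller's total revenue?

Pooled unit-bids ranked (top 11): 116 (Orion-1), 113 (Orion-2), 105 (Orion-3), 98 (Cinder-1), 95 (Cinder-2), 92 (Orion-4), 90 (Cinder-3), 84 (Cobalt-1), 75 (Cobalt-2), 71 (Cinder-4), 69 (Apex-1)
The (k+1)-th unit-bid is €66.
Allocation: Apex 1, Cinder 4, Cobalt 2, Orion 4. Every unit priced at €66.
Revenue = 11 × 66 = €726.

Total revenue: €726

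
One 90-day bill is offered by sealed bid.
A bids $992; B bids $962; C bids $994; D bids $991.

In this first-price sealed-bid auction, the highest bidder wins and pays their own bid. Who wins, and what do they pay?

Rule: the highest bidder wins and pays their own bid.
Bids ranked: 994 (C) > 992 (A) > 991 (D) > 962 (B)
First-price: C pays what they bid, $994.

C pays $994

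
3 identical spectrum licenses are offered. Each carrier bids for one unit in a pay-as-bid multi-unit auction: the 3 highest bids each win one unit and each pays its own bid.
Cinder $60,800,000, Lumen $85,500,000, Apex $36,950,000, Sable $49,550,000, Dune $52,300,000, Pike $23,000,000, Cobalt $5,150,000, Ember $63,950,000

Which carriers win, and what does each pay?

Bids ranked high→low: 85,500,000 (Lumen), 63,950,000 (Ember), 60,800,000 (Cinder), 52,300,000 (Dune), 49,550,000 (Sable), …
The 3 highest are Lumen, Ember, Cinder.
Each winner pays its own bid: Lumen $85,500,000, Ember $63,950,000, Cinder $60,800,000.

Lumen $85,500,000, Ember $63,950,000, Cinder $60,800,000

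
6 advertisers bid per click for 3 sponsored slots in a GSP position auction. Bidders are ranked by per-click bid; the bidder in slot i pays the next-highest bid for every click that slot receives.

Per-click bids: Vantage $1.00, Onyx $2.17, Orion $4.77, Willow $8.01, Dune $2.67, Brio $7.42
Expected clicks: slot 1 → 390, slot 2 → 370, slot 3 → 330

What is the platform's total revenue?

Total revenue: $5539.80

Sorting advertisers: $8.01 (Willow) > $7.42 (Brio) > $4.77 (Orion) > $2.67 (Dune) > …
Slot 1: Willow pays $7.42 × 390 = $2893.80
Slot 2: Brio pays $4.77 × 370 = $1764.90
Slot 3: Orion pays $2.67 × 330 = $881.10
Total = $5539.80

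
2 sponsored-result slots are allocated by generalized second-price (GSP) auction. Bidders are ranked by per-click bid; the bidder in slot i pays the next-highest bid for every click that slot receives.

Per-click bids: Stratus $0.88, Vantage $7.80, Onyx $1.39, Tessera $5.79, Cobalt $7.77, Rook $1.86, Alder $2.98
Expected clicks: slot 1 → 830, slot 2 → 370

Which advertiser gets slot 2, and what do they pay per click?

Ranked by bid: $7.80 (Vantage) > $7.77 (Cobalt) > $5.79 (Tessera) > …
Slot 2 goes to the second-ranked bidder, Cobalt, who pays the next bid down: $5.79/click.

Cobalt; $5.79 per click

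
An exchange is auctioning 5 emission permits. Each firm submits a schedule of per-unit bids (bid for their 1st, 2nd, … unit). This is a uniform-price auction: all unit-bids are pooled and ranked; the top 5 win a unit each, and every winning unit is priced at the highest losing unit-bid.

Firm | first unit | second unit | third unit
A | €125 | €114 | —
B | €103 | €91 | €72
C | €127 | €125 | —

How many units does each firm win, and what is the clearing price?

A 2, B 1, C 2; clearing price €91

Pooled unit-bids ranked (top 5): 127 (C-1), 125 (A-1), 125 (C-2), 114 (A-2), 103 (B-1)
Highest rejected unit-bid = €91.
Allocation: A 2, B 1, C 2.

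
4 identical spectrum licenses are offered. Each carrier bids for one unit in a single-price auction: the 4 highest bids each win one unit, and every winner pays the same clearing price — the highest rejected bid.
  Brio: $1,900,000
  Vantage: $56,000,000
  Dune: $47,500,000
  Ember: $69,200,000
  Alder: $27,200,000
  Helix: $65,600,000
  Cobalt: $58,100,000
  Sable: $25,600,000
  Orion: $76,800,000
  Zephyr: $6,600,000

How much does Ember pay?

Ember pays $56,000,000

Bids ranked high→low: 76,800,000 (Orion), 69,200,000 (Ember), 65,600,000 (Helix), 58,100,000 (Cobalt), 56,000,000 (Vantage), 47,500,000 (Dune), …
The 4 highest are Orion, Ember, Helix, Cobalt.
First losing bid is Vantage's $56,000,000, which sets the uniform price.
Ember wins → pays $56,000,000.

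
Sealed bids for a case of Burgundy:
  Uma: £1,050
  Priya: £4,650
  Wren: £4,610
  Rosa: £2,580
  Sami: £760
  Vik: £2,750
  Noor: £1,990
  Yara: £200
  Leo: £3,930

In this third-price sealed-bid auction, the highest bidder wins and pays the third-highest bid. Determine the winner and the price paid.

Priya pays £3,930

Sorting bids: 4,650 (Priya) > 4,610 (Wren) > 3,930 (Leo) > 2,750 (Vik) > 2,580 (Rosa) > 1,990 (Noor) > …
Priya wins; payment is bid #3 in the ranking = £3,930.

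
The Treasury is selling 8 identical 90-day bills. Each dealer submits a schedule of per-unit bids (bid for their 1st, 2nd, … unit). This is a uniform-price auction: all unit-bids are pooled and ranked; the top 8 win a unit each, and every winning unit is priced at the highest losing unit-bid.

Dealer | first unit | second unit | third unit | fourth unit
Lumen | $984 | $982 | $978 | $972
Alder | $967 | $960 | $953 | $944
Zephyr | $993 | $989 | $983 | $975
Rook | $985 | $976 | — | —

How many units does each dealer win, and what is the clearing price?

Lumen 3, Rook 2, Zephyr 3; clearing price $975

Merging the schedules and taking the best 8: 993 (Zephyr-1), 989 (Zephyr-2), 985 (Rook-1), 984 (Lumen-1), 983 (Zephyr-3), 982 (Lumen-2), 978 (Lumen-3), 976 (Rook-2)
The (k+1)-th unit-bid is $975.
Allocation: Lumen 3, Rook 2, Zephyr 3.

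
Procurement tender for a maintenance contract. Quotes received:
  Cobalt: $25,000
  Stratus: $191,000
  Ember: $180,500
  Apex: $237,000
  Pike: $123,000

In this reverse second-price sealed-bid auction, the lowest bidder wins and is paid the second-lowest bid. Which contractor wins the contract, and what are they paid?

Sorting bids: 25,000 (Cobalt) < 123,000 (Pike) < 180,500 (Ember) < 191,000 (Stratus) < 237,000 (Apex)
Second-price: Cobalt is paid Pike's bid of $123,000.

Cobalt is paid $123,000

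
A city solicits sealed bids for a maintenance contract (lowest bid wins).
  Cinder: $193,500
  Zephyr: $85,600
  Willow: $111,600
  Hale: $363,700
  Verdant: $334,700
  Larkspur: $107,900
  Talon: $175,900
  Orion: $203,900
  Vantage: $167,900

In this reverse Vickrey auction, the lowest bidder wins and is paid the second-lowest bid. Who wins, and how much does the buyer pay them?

Sorting bids: 85,600 (Zephyr) < 107,900 (Larkspur) < 111,600 (Willow) < 167,900 (Vantage) < 175,900 (Talon) < 193,500 (Cinder) < …
Zephyr is lowest; is paid the second-lowest bid, $107,900.

Zephyr is paid $107,900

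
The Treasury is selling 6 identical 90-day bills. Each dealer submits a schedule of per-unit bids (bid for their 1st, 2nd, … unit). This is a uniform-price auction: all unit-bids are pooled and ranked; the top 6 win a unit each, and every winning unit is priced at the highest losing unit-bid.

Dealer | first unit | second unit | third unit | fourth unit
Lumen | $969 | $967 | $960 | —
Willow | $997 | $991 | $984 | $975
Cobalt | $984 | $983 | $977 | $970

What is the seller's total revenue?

Total revenue: $5,850

Pooled unit-bids ranked (top 6): 997 (Willow-1), 991 (Willow-2), 984 (Willow-3), 984 (Cobalt-1), 983 (Cobalt-2), 977 (Cobalt-3)
Highest rejected unit-bid = $975.
Allocation: Cobalt 3, Willow 3. Every unit priced at $975.
Revenue = 6 × 975 = $5,850.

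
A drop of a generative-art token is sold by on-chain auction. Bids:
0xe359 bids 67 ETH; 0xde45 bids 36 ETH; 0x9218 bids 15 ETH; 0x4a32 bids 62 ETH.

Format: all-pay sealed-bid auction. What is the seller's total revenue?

Total revenue: 180 ETH

Rule: the highest bidder wins the item, but every bidder pays their own bid.
Sorting bids: 67 (0xe359) > 62 (0x4a32) > 36 (0xde45) > 15 (0x9218)
0xe359 wins with the top bid; all bids are sunk regardless.
Every bidder forfeits their bid regardless of winning.
Revenue = 67 + 36 + 15 + 62 = 180 ETH.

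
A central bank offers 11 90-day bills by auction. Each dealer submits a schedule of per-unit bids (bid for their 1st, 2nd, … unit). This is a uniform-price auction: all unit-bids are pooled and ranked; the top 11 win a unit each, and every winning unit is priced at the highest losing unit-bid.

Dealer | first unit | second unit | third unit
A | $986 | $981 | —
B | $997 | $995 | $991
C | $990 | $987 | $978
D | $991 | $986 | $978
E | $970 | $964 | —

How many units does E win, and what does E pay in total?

E: 0 units, pays $0

Merging the schedules and taking the best 11: 997 (B-1), 995 (B-2), 991 (B-3), 991 (D-1), 990 (C-1), 987 (C-2), 986 (A-1), 986 (D-2), 981 (A-2), 978 (C-3), 978 (D-3)
The (k+1)-th unit-bid is $970.
E wins 0 unit(s) at $970 each.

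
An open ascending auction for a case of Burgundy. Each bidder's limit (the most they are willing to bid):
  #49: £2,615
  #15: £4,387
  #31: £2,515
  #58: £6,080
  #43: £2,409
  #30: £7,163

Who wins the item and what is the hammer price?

Limits in order: 7,163 (#30) > 6,080 (#58) > 4,387 (#15) > 2,615 (#49) > 2,515 (#31) > 2,409 (#43)
Once the price passes £6,080, only #30 is left; the hammer falls at #58's limit of £6,080.

#30 wins at £6,080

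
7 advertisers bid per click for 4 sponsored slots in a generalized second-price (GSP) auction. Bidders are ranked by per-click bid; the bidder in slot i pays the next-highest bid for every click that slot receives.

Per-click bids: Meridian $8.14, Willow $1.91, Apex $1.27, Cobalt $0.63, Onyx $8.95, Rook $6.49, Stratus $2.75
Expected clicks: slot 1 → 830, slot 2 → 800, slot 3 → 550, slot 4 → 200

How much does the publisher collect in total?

Ranked by bid: $8.95 (Onyx) > $8.14 (Meridian) > $6.49 (Rook) > $2.75 (Stratus) > $1.91 (Willow) > …
Slot 1: Onyx pays $8.14 × 830 = $6756.20
Slot 2: Meridian pays $6.49 × 800 = $5192.00
Slot 3: Rook pays $2.75 × 550 = $1512.50
Slot 4: Stratus pays $1.91 × 200 = $382.00
Total = $13842.70

Total revenue: $13842.70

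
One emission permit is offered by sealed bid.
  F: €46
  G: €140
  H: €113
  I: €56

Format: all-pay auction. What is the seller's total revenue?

Bids in order: 140 (G) > 113 (H) > 56 (I) > 46 (F)
Every bidder forfeits their bid regardless of winning.
Revenue = 46 + 140 + 113 + 56 = €355.

Total revenue: €355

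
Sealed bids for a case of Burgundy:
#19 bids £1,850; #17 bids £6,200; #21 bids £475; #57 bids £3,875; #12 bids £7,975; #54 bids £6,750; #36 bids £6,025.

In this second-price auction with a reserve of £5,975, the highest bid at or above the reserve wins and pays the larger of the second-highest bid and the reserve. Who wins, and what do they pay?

Sorting bids: 7,975 (#12) > 6,750 (#54) > 6,200 (#17) > 6,025 (#36) > 3,875 (#57) > 1,850 (#19) > …
Highest eligible bid: #12 at £7,975.
max(second-highest £6,750, reserve £5,975) = £6,750; the reserve does not bind.

#12 pays £6,750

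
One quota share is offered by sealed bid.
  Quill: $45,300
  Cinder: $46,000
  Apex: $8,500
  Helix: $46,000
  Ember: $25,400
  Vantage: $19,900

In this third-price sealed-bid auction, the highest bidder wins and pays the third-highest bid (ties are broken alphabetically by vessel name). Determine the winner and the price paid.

Cinder pays $45,300

Third-price sealed-bid auction: the highest bidder wins and pays the third-highest bid.
Sorting bids: 46,000 (Cinder) > 46,000 (Helix) > 45,300 (Quill) > 25,400 (Ember) > 19,900 (Vantage) > 8,500 (Apex)
Tie at $46,000 → Cinder wins by tie-break.
Cinder is highest; pays the third-highest bid, $45,300.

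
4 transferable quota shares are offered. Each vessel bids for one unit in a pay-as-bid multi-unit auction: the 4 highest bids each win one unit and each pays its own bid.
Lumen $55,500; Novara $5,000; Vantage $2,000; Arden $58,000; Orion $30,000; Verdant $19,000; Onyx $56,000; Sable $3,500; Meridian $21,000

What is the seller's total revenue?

Total revenue: $199,500

Ordering the bids: 58,000 (Arden), 56,000 (Onyx), 55,500 (Lumen), 30,000 (Orion), 21,000 (Meridian), 19,000 (Verdant), …
The 4 highest are Arden, Onyx, Lumen, Orion.
Total revenue = 58,000 + 56,000 + 55,500 + 30,000 = $199,500.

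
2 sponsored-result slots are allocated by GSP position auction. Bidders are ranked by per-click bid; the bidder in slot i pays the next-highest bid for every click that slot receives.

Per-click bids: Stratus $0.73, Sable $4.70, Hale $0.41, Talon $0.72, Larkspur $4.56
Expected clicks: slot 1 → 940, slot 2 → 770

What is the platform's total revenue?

Per-click bids in order: $4.70 (Sable) > $4.56 (Larkspur) > $0.73 (Stratus) > …
Slot 1: Sable pays $4.56 × 940 = $4286.40
Slot 2: Larkspur pays $0.73 × 770 = $562.10
Total = $4848.50

Total revenue: $4848.50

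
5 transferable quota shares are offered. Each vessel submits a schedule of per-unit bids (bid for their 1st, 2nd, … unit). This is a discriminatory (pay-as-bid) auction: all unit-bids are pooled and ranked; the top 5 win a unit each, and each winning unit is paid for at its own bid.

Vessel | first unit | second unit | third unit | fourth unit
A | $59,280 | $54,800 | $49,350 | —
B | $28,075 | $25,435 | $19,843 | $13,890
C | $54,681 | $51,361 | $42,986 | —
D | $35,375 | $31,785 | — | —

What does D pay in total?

Merging the schedules and taking the best 5: 59,280 (A-1), 54,800 (A-2), 54,681 (C-1), 51,361 (C-2), 49,350 (A-3)
Next rejected bid: $42,986 (not a price — pay-as-bid).
D wins no units.

D pays $0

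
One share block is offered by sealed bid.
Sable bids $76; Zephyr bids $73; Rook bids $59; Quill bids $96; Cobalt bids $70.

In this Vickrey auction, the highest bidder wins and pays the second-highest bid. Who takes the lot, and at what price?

Sorting bids: 96 (Quill) > 76 (Sable) > 73 (Zephyr) > 70 (Cobalt) > 59 (Rook)
Quill wins with the highest bid; price is set by the runner-up at $76.

Quill pays $76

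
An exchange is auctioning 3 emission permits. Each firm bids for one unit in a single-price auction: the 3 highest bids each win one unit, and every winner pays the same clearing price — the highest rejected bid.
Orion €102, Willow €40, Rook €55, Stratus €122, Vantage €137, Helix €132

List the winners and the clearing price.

Vantage, Helix, Stratus; each pays €102

Ordering the bids: 137 (Vantage), 132 (Helix), 122 (Stratus), 102 (Orion), 55 (Rook), …
Top 3: Vantage, Helix, Stratus.
First losing bid is Orion's €102, which sets the uniform price.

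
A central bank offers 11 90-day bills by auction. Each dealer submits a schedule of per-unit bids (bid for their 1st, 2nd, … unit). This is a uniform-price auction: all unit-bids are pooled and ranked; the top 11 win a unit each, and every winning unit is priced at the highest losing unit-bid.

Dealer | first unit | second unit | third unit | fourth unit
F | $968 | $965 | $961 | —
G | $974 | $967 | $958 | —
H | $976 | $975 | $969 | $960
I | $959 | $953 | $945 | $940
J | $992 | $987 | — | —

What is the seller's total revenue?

Total revenue: $10,549

Pooled unit-bids ranked (top 11): 992 (J-1), 987 (J-2), 976 (H-1), 975 (H-2), 974 (G-1), 969 (H-3), 968 (F-1), 967 (G-2), 965 (F-2), 961 (F-3), 960 (H-4)
Highest rejected unit-bid = $959.
Allocation: F 3, G 2, H 4, J 2. Every unit priced at $959.
Revenue = 11 × 959 = $10,549.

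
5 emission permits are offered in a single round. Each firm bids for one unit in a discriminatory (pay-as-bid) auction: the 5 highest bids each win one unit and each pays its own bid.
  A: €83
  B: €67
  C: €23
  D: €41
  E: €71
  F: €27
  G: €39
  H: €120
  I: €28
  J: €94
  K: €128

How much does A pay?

A pays €83

Sorting: 128 (K), 120 (H), 94 (J), 83 (A), 71 (E), 67 (B), 41 (D), …
Top 5: K, H, J, A, E.
A wins → own bid €83.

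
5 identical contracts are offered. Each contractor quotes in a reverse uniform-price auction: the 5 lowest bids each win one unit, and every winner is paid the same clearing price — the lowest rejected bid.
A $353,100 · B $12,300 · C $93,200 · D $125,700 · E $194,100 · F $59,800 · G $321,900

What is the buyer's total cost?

Bids ranked low→high: 12,300 (B), 59,800 (F), 93,200 (C), 125,700 (D), 194,100 (E), 321,900 (G), 353,100 (A)
Lowest 5: B, F, C, D, E.
First losing bid is G's $321,900, which sets the uniform price.
Total cost = 5 × $321,900 = $1,609,500.

Total cost: $1,609,500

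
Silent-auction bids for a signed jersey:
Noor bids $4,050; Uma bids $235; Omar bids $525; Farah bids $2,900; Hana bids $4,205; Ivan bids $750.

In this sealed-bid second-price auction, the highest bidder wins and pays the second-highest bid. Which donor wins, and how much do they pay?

Sorting bids: 4,205 (Hana) > 4,050 (Noor) > 2,900 (Farah) > 750 (Ivan) > 525 (Omar) > 235 (Uma)
Hana is highest; pays the second-highest bid, $4,050.

Hana pays $4,050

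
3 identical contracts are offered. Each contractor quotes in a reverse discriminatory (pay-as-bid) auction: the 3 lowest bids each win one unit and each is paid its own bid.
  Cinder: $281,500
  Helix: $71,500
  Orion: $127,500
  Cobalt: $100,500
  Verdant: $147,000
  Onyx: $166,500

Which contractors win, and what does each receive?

Helix $71,500, Cobalt $100,500, Orion $127,500

Sorting: 71,500 (Helix), 100,500 (Cobalt), 127,500 (Orion), 147,000 (Verdant), 166,500 (Onyx), …
Lowest 3: Helix, Cobalt, Orion.
Each winner is paid its own bid: Helix $71,500, Cobalt $100,500, Orion $127,500.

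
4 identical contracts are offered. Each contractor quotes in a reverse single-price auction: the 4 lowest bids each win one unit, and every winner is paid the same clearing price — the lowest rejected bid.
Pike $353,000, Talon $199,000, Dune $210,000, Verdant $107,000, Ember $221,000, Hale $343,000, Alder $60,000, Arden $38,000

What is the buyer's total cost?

Bids ranked low→high: 38,000 (Arden), 60,000 (Alder), 107,000 (Verdant), 199,000 (Talon), 210,000 (Dune), 221,000 (Ember), …
Lowest 4: Arden, Alder, Verdant, Talon.
Lowest unsuccessful bid: $210,000 → clearing price.
Total cost = 4 × $210,000 = $840,000.

Total cost: $840,000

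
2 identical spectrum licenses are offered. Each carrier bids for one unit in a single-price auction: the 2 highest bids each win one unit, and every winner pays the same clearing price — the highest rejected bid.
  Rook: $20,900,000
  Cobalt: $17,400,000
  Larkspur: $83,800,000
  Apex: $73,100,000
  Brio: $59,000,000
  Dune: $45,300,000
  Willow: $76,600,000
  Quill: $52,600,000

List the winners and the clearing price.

Ordering the bids: 83,800,000 (Larkspur), 76,600,000 (Willow), 73,100,000 (Apex), 59,000,000 (Brio), …
The 2 highest are Larkspur, Willow.
Clearing price = highest rejected bid = $73,100,000.

Larkspur, Willow; each pays $73,100,000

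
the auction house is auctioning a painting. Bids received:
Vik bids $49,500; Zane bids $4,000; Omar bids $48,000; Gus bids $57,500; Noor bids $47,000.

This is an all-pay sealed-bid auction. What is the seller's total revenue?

All-pay sealed-bid auction: the highest bidder wins the item, but every bidder pays their own bid.
Bids ranked: 57,500 (Gus) > 49,500 (Vik) > 48,000 (Omar) > 47,000 (Noor) > 4,000 (Zane)
Every bidder forfeits their bid regardless of winning.
Revenue = 49,500 + 4,000 + 48,000 + 57,500 + 47,000 = $206,000.

Total revenue: $206,000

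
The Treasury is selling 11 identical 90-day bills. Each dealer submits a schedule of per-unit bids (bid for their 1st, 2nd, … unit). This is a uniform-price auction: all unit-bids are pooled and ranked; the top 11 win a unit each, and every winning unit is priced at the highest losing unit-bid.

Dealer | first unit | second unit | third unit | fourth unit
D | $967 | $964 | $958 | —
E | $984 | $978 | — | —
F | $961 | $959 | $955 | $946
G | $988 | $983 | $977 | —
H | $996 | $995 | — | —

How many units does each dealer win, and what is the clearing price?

D 2, E 2, F 2, G 3, H 2; clearing price $958

All unit-bids, highest first — top 11: 996 (H-1), 995 (H-2), 988 (G-1), 984 (E-1), 983 (G-2), 978 (E-2), 977 (G-3), 967 (D-1), 964 (D-2), 961 (F-1), 959 (F-2)
The (k+1)-th unit-bid is $958.
Allocation: D 2, E 2, F 2, G 3, H 2.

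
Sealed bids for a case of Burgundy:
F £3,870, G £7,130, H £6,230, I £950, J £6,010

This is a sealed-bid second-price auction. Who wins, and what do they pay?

Sealed-bid second-price auction: the highest bidder wins and pays the second-highest bid.
Bids ranked: 7,130 (G) > 6,230 (H) > 6,010 (J) > 3,870 (F) > 950 (I)
G wins with the highest bid; price is set by the runner-up at £6,230.

G pays £6,230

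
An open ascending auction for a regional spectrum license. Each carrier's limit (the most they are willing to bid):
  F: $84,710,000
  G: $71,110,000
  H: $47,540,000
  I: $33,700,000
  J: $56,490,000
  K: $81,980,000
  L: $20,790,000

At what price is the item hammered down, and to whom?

F wins at $81,980,000

Limits ranked: 84,710,000 (F) > 81,980,000 (K) > 71,110,000 (G) > 56,490,000 (J) > 47,540,000 (H) > 33,700,000 (I) > …
Once the price passes $81,980,000, only F is left; the hammer falls at K's limit of $81,980,000.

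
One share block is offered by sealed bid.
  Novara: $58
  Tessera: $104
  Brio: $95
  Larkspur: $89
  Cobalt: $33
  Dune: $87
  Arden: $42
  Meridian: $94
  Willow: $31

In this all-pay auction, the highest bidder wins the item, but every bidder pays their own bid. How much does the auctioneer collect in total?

Total revenue: $633

Rule: the highest bidder wins the item, but every bidder pays their own bid.
Sorting bids: 104 (Tessera) > 95 (Brio) > 94 (Meridian) > 89 (Larkspur) > 87 (Dune) > 58 (Novara) > …
Every bidder forfeits their bid regardless of winning.
Revenue = 58 + 104 + 95 + 89 + 33 + 87 + 42 + 94 + 31 = $633.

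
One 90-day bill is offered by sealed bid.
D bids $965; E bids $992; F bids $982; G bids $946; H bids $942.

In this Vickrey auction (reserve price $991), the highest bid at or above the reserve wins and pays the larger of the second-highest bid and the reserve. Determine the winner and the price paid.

E pays $991

Vickrey auction (reserve price $991): the highest bid at or above the reserve wins and pays the larger of the second-highest bid and the reserve.
Bids ranked: 992 (E) > 982 (F) > 965 (D) > 946 (G) > 942 (H)
E has the top bid at or above the reserve ($992).
max(second-highest $982, reserve $991) = $991.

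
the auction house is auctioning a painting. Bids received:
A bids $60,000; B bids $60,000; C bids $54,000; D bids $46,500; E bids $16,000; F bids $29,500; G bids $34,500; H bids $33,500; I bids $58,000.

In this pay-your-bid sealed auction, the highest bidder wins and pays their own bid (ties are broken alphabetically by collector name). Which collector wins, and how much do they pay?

A pays $60,000

Sorting bids: 60,000 (A) > 60,000 (B) > 58,000 (I) > 54,000 (C) > 46,500 (D) > 34,500 (G) > …
Tie at $60,000 → A wins by tie-break.
A has the highest bid and pays exactly that: $60,000.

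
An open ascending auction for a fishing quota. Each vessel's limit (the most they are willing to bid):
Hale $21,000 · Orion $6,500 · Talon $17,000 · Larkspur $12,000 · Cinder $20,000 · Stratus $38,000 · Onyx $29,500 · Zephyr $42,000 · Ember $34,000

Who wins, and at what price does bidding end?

Limits in order: 42,000 (Zephyr) > 38,000 (Stratus) > 34,000 (Ember) > 29,500 (Onyx) > 21,000 (Hale) > 20,000 (Cinder) > …
Once the price passes $38,000, only Zephyr is left; the hammer falls at Stratus's limit of $38,000.

Zephyr wins at $38,000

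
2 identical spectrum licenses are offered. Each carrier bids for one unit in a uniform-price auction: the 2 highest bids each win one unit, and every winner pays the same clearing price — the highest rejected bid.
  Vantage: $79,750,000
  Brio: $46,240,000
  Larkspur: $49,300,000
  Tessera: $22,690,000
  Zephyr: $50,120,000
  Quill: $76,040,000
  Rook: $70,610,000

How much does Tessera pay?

Tessera pays $0

Sorting: 79,750,000 (Vantage), 76,040,000 (Quill), 70,610,000 (Rook), 50,120,000 (Zephyr), …
Top 2: Vantage, Quill.
First losing bid is Rook's $70,610,000, which sets the uniform price.
Tessera does not win → pays $0.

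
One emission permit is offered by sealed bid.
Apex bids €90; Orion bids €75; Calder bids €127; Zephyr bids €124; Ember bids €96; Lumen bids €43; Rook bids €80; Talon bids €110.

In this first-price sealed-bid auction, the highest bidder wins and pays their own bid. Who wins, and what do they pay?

Sorting bids: 127 (Calder) > 124 (Zephyr) > 110 (Talon) > 96 (Ember) > 90 (Apex) > 80 (Rook) > …
First-price: Calder pays what they bid, €127.

Calder pays €127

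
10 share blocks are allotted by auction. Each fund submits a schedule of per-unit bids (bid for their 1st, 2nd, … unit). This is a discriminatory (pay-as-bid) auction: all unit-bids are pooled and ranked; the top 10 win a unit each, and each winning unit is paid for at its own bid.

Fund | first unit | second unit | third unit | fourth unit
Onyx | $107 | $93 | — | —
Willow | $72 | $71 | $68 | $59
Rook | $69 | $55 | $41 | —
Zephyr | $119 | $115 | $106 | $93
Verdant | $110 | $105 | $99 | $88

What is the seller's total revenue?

Total revenue: $1,035

Merging the schedules and taking the best 10: 119 (Zephyr-1), 115 (Zephyr-2), 110 (Verdant-1), 107 (Onyx-1), 106 (Zephyr-3), 105 (Verdant-2), 99 (Verdant-3), 93 (Onyx-2), 93 (Zephyr-4), 88 (Verdant-4)
Next rejected bid: $72 (not a price — pay-as-bid).
Each winning unit pays its own bid.
Revenue = 119 + 115 + 110 + 107 + 106 + 105 + 99 + 93 + 93 + 88 = $1,035.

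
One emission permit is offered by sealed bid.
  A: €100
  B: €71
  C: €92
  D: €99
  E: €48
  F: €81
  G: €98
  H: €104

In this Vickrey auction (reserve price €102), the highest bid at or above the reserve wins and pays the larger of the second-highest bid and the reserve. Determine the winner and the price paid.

Vickrey auction (reserve price €102): the highest bid at or above the reserve wins and pays the larger of the second-highest bid and the reserve.
Sorting bids: 104 (H) > 100 (A) > 99 (D) > 98 (G) > 92 (C) > 81 (F) > …
Highest eligible bid: H at €104.
max(second-highest €100, reserve €102) = €102.

H pays €102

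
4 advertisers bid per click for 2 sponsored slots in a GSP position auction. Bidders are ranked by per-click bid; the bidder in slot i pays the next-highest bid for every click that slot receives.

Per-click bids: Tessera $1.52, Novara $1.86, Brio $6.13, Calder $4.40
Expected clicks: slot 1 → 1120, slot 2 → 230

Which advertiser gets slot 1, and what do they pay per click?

Ranked by bid: $6.13 (Brio) > $4.40 (Calder) > $1.86 (Novara) > …
Slot 1 goes to the first-ranked bidder, Brio, who pays the next bid down: $4.40/click.

Brio; $4.40 per click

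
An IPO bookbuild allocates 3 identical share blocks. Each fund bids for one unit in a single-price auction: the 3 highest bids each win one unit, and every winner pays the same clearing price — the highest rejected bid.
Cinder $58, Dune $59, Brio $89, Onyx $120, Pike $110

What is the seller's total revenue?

Total revenue: $177

Ordering the bids: 120 (Onyx), 110 (Pike), 89 (Brio), 59 (Dune), 58 (Cinder)
Top 3: Onyx, Pike, Brio.
Clearing price = highest rejected bid = $59.
Total revenue = 3 × $59 = $177.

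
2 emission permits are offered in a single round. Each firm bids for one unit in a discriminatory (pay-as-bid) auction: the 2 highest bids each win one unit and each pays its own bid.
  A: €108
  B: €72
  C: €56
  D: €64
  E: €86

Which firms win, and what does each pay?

A €108, E €86

Bids ranked high→low: 108 (A), 86 (E), 72 (B), 64 (D), …
Top 2: A, E.
Each winner pays its own bid: A €108, E €86.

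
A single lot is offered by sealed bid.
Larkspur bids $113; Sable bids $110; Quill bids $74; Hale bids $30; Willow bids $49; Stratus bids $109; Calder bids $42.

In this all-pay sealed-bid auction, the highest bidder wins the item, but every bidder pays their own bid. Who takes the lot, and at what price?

Larkspur pays $113

Rule: the highest bidder wins the item, but every bidder pays their own bid.
Sorting bids: 113 (Larkspur) > 110 (Sable) > 109 (Stratus) > 74 (Quill) > 49 (Willow) > 42 (Calder) > …
Larkspur is highest and takes the item; every bidder forfeits their bid.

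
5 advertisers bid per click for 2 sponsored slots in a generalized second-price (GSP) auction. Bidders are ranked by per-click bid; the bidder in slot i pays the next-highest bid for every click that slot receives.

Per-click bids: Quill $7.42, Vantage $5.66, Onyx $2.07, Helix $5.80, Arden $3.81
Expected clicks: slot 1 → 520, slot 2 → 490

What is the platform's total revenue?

Total revenue: $5789.40

Ranked by bid: $7.42 (Quill) > $5.80 (Helix) > $5.66 (Vantage) > …
Slot 1: Quill pays $5.80 × 520 = $3016.00
Slot 2: Helix pays $5.66 × 490 = $2773.40
Total = $5789.40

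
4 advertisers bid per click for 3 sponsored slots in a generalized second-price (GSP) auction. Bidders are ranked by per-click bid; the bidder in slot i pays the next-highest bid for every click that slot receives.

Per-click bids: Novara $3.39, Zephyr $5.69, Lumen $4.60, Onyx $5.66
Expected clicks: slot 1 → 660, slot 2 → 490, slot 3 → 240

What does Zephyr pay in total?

Zephyr pays $3735.60

Ranked by bid: $5.69 (Zephyr) > $5.66 (Onyx) > $4.60 (Lumen) > $3.39 (Novara)
Zephyr holds slot 1 → pays next bid $5.66 × 660 clicks = $3735.60.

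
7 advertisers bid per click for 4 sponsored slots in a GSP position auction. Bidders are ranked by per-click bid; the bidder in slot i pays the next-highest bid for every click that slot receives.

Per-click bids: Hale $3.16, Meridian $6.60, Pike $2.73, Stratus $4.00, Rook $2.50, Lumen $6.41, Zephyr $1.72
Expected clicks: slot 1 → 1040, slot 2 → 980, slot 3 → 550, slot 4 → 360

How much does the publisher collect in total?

Total revenue: $13307.20

Sorting advertisers: $6.60 (Meridian) > $6.41 (Lumen) > $4.00 (Stratus) > $3.16 (Hale) > $2.73 (Pike) > …
Slot 1: Meridian pays $6.41 × 1040 = $6666.40
Slot 2: Lumen pays $4.00 × 980 = $3920.00
Slot 3: Stratus pays $3.16 × 550 = $1738.00
Slot 4: Hale pays $2.73 × 360 = $982.80
Total = $13307.20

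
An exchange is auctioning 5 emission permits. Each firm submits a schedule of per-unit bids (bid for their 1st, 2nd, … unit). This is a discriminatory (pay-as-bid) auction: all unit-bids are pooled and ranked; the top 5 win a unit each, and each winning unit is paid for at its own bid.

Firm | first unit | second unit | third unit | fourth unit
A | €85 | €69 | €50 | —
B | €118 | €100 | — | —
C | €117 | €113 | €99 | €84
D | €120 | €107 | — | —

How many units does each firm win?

B 1, C 2, D 2

All unit-bids, highest first — top 5: 120 (D-1), 118 (B-1), 117 (C-1), 113 (C-2), 107 (D-2)
Next rejected bid: €100 (not a price — pay-as-bid).
Allocation: B 1, C 2, D 2.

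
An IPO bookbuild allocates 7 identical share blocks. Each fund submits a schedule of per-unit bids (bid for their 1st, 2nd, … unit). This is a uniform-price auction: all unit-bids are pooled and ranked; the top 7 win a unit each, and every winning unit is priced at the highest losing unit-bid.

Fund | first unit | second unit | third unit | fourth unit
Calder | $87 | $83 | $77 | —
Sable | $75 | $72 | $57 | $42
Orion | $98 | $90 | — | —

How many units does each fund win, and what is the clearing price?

Calder 3, Orion 2, Sable 2; clearing price $57

Merging the schedules and taking the best 7: 98 (Orion-1), 90 (Orion-2), 87 (Calder-1), 83 (Calder-2), 77 (Calder-3), 75 (Sable-1), 72 (Sable-2)
The (k+1)-th unit-bid is $57.
Allocation: Calder 3, Orion 2, Sable 2.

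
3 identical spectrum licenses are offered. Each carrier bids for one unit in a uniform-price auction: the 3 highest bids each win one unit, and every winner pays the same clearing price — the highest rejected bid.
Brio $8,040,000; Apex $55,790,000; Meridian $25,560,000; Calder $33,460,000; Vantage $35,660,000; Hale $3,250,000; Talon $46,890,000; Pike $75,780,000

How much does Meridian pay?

Bids ranked high→low: 75,780,000 (Pike), 55,790,000 (Apex), 46,890,000 (Talon), 35,660,000 (Vantage), 33,460,000 (Calder), …
The 3 highest are Pike, Apex, Talon.
Highest unsuccessful bid: $35,660,000 → clearing price.
Meridian does not win → pays $0.

Meridian pays $0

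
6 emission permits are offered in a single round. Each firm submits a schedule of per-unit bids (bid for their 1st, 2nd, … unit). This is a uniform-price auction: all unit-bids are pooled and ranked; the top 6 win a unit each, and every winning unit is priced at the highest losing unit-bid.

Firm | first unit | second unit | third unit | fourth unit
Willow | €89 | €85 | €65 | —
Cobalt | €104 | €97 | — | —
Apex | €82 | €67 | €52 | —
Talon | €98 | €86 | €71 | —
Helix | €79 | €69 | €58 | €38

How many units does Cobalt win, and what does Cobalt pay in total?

Pooled unit-bids ranked (top 6): 104 (Cobalt-1), 98 (Talon-1), 97 (Cobalt-2), 89 (Willow-1), 86 (Talon-2), 85 (Willow-2)
First bid not allocated: €82.
Cobalt wins 2 unit(s) at €82 each.

Cobalt: 2 units, pays €164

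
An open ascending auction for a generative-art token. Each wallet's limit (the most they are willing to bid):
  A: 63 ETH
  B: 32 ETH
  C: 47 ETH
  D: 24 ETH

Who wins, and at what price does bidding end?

Limits in order: 63 (A) > 47 (C) > 32 (B) > 24 (D)
C is the last rival to drop out, at 47 ETH; A remains and wins at that price.

A wins at 47 ETH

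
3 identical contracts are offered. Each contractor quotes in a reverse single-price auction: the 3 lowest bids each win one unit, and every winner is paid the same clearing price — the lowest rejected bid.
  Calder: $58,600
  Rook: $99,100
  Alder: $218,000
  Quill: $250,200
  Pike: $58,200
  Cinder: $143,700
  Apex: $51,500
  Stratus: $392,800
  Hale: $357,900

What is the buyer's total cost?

Total cost: $297,300

Bids ranked low→high: 51,500 (Apex), 58,200 (Pike), 58,600 (Calder), 99,100 (Rook), 143,700 (Cinder), …
Lowest 3: Apex, Pike, Calder.
Lowest unsuccessful bid: $99,100 → clearing price.
Total cost = 3 × $99,100 = $297,300.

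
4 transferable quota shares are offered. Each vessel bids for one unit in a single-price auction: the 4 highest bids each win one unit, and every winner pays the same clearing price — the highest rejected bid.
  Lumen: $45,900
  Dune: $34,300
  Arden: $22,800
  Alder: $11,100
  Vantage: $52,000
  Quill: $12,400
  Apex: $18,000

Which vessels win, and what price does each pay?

Vantage, Lumen, Dune, Arden; each pays $18,000

Sorting: 52,000 (Vantage), 45,900 (Lumen), 34,300 (Dune), 22,800 (Arden), 18,000 (Apex), 12,400 (Quill), …
Top 4: Vantage, Lumen, Dune, Arden.
Highest unsuccessful bid: $18,000 → clearing price.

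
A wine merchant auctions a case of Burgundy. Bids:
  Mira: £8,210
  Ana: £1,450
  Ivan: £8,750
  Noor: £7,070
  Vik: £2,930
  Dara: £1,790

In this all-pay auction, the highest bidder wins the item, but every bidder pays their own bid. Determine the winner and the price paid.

Sorting bids: 8,750 (Ivan) > 8,210 (Mira) > 7,070 (Noor) > 2,930 (Vik) > 1,790 (Dara) > 1,450 (Ana)
Ivan wins with the top bid; all bids are sunk regardless.

Ivan pays £8,750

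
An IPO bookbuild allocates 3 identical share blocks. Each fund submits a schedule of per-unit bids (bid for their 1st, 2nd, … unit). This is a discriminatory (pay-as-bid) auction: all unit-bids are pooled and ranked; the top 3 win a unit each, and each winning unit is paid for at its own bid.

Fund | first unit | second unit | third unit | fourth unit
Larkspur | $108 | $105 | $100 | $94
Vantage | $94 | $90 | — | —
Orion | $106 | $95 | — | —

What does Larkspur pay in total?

Pooled unit-bids ranked (top 3): 108 (Larkspur-1), 106 (Orion-1), 105 (Larkspur-2)
Next rejected bid: $100 (not a price — pay-as-bid).
Larkspur's winning unit-bids: 108 + 105 = $213.

Larkspur pays $213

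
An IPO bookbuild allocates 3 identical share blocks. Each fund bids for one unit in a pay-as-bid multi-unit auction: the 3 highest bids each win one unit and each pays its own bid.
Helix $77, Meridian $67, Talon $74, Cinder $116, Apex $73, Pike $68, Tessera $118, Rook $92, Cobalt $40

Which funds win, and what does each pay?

Bids ranked high→low: 118 (Tessera), 116 (Cinder), 92 (Rook), 77 (Helix), 74 (Talon), …
Winners (3 units): Tessera, Cinder, Rook.
Each winner pays its own bid: Tessera $118, Cinder $116, Rook $92.

Tessera $118, Cinder $116, Rook $92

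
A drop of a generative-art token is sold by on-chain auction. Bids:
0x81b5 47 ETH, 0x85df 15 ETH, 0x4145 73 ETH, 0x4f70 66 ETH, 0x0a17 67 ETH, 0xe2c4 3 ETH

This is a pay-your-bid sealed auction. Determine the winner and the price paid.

0x4145 pays 73 ETH

Rule: the highest bidder wins and pays their own bid.
Bids ranked: 73 (0x4145) > 67 (0x0a17) > 66 (0x4f70) > 47 (0x81b5) > 15 (0x85df) > 3 (0xe2c4)
0x4145 has the highest bid and pays exactly that: 73 ETH.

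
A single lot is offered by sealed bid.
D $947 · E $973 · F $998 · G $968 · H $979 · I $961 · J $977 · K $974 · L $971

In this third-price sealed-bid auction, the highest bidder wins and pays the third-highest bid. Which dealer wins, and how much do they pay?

Third-price sealed-bid auction: the highest bidder wins and pays the third-highest bid.
Sorting bids: 998 (F) > 979 (H) > 977 (J) > 974 (K) > 973 (E) > 971 (L) > …
F is highest; pays the third-highest bid, $977.

F pays $977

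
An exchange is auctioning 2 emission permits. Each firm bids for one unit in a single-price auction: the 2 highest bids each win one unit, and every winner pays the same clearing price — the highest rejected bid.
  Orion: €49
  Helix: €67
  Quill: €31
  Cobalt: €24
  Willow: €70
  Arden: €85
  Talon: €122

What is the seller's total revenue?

Total revenue: €140

Ordering the bids: 122 (Talon), 85 (Arden), 70 (Willow), 67 (Helix), …
The 2 highest are Talon, Arden.
Clearing price = highest rejected bid = €70.
Total revenue = 2 × €70 = €140.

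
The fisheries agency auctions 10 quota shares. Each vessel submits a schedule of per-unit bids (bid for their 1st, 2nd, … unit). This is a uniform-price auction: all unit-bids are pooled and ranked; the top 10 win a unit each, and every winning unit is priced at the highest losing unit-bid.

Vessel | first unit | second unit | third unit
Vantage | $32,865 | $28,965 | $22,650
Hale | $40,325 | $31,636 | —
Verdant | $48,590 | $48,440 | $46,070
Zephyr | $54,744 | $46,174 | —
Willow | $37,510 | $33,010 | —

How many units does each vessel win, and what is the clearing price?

Pooled unit-bids ranked (top 10): 54,744 (Zephyr-1), 48,590 (Verdant-1), 48,440 (Verdant-2), 46,174 (Zephyr-2), 46,070 (Verdant-3), 40,325 (Hale-1), 37,510 (Willow-1), 33,010 (Willow-2), 32,865 (Vantage-1), 31,636 (Hale-2)
Highest rejected unit-bid = $28,965.
Allocation: Hale 2, Vantage 1, Verdant 3, Willow 2, Zephyr 2.

Hale 2, Vantage 1, Verdant 3, Willow 2, Zephyr 2; clearing price $28,965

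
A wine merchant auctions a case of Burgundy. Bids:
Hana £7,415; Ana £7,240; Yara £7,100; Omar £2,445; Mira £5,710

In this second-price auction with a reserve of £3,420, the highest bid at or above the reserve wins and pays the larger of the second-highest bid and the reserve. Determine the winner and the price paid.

Second-price auction with a reserve of £3,420: the highest bid at or above the reserve wins and pays the larger of the second-highest bid and the reserve.
Bids ranked: 7,415 (Hana) > 7,240 (Ana) > 7,100 (Yara) > 5,710 (Mira) > 2,445 (Omar)
Hana has the top bid at or above the reserve (£7,415).
max(second-highest £7,240, reserve £3,420) = £7,240; the reserve does not bind.

Hana pays £7,240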